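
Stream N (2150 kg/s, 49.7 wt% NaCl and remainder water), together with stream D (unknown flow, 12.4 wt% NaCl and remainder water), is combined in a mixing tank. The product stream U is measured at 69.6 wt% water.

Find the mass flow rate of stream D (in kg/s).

Let D be the unknown flow. Total out = 2150 + D.
water balance: 1081.5 + 0.876·D = 0.696·(2150 + D)
(0.876 − 0.696)·D = 0.696×2150 − 1081.5 = 414.95
D = 414.95 / 0.180 = 2305.3 kg/s

2305 kg/s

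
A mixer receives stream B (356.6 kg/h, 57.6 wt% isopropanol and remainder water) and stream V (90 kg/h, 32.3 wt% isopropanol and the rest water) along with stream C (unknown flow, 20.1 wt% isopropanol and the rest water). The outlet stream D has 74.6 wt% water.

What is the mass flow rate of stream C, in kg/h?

2284 kg/h

Let C be the unknown flow. Total out = 446.6 + C.
water balance: 212.13 + 0.799·C = 0.746·(446.6 + C)
(0.799 − 0.746)·C = 0.746×446.6 − 212.13 = 121.04
C = 121.04 / 0.053 = 2283.7 kg/h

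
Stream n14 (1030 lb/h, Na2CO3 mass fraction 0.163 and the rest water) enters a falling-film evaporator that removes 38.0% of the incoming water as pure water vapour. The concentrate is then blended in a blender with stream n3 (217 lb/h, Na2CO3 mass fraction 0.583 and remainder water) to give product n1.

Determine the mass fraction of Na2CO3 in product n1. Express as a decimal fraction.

0.320

Vapour removed = 0.380×0.837×1030 = 327.6 lb/h; concentrate = 702.4 lb/h.
Na2CO3 reaching the mixer = 167.89 (from concentrate) + 217×0.583 = 294.4 lb/h.
Product flow = 702.4 + 217 = 919.4 lb/h; Na2CO3 fraction = 0.320.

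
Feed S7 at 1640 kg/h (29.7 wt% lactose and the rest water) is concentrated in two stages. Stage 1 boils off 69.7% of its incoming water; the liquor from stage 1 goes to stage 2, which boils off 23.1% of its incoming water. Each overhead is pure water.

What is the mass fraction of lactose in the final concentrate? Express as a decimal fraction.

0.645

water in feed = 1640×0.703 = 1152.9 kg/h.
After stage 1: water left = (1−0.697)×1152.9 = 349.33; stream total = 836.41 kg/h.
After stage 2: water left = (1−0.231)×349.33 = 268.64; final concentrate = 755.72 kg/h.
lactose fraction = 487.08/755.72 = 0.645.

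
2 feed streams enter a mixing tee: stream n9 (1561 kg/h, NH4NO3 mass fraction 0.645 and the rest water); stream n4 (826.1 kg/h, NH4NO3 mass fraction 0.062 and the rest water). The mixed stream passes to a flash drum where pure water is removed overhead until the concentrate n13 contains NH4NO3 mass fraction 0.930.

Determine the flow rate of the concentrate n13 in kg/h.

NH4NO3 entering = 1561×0.645 + 826.1×0.062 = 1058.1 kg/h.
All NH4NO3 reports to n13, so n13 = 1058.1/0.930 = 1137.7 kg/h.

1138 kg/h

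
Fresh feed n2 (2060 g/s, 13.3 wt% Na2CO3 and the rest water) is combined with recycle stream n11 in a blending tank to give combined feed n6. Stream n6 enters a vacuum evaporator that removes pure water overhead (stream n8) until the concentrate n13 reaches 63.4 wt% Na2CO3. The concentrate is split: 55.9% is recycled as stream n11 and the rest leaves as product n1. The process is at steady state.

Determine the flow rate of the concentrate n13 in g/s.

Overall Na2CO3 balance (none leaves overhead): Na2CO3 in fresh feed = Na2CO3 in product, i.e. 2060×0.133 = (1−0.559)·n13·0.634.
n13 = 273.98/(0.634×0.441) = 979.92 g/s.

979.9 g/s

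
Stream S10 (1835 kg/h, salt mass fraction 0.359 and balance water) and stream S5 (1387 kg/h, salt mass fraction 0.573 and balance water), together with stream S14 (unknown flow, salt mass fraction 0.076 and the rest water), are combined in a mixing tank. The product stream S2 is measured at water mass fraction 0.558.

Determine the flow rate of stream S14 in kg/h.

80.31 kg/h

Let S14 be the unknown flow. Total out = 3222 + S14.
water balance: 1768.5 + 0.924·S14 = 0.558·(3222 + S14)
(0.924 − 0.558)·S14 = 0.558×3222 − 1768.5 = 29.392
S14 = 29.392 / 0.366 = 80.306 kg/h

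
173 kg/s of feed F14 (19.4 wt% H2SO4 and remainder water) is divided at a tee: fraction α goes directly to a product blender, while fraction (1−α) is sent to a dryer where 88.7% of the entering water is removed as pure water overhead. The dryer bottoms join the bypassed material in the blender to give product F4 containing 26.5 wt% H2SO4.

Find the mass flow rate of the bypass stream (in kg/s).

108.2 kg/s

All 173×0.194 = 33.562 kg/s of H2SO4 reaches F4, so F4 = 33.562/0.265 = 126.65 kg/s and vapour = 46.351 kg/s.
The evaporator receives (1−α)·173 of feed at 0.806 water and removes 0.887 of that water:
0.887×0.806×(1−α)×173 = 46.351
(1−α) = 46.351/123.68 = 0.3748;  α = 0.6252.
Bypass flow = 0.6252×173 = 108.17 kg/s.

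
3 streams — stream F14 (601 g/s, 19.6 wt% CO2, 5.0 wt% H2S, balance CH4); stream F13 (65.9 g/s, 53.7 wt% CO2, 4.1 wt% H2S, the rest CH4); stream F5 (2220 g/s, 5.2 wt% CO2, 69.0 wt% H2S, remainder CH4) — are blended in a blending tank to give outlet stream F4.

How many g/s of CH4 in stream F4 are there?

CH4 out = CH4 in = 601×0.754 + 65.9×0.422 + 2220×0.258 = 1053.7 g/s.

1054 g/s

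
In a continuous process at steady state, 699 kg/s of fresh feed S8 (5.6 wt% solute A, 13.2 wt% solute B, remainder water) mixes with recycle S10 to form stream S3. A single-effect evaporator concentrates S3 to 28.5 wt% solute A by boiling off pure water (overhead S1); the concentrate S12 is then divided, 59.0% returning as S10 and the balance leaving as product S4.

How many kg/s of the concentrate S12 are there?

335 kg/s

Overall solute A balance (none leaves overhead): solute A in fresh feed = solute A in product, i.e. 699×0.056 = (1−0.590)·S12·0.285.
S12 = 39.144/(0.285×0.410) = 334.99 kg/s.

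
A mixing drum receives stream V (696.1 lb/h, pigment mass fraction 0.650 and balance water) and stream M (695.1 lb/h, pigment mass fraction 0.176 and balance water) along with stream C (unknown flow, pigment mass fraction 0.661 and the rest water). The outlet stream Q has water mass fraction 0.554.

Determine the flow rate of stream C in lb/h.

Let C be the unknown flow. Total out = 1391.2 + C.
water balance: 816.4 + 0.339·C = 0.554·(1391.2 + C)
(0.339 − 0.554)·C = 0.554×1391.2 − 816.4 = -45.673
C = -45.673 / -0.215 = 212.43 lb/h

212.4 lb/h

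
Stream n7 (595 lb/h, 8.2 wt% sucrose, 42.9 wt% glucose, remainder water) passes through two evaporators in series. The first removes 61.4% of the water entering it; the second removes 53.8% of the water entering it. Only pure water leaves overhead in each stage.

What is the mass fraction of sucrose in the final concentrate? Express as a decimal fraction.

0.137

water in feed = 595×0.489 = 290.95 lb/h.
After stage 1: water left = (1−0.614)×290.95 = 112.31; stream total = 416.35 lb/h.
After stage 2: water left = (1−0.538)×112.31 = 51.887; final concentrate = 355.93 lb/h.
sucrose fraction = 48.79/355.93 = 0.137.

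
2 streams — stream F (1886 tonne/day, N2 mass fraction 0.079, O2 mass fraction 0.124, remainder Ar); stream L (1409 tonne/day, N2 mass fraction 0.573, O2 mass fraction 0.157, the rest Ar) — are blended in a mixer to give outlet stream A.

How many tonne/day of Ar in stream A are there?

1884 tonne/day

Ar out = Ar in = 1886×0.797 + 1409×0.270 = 1883.6 tonne/day.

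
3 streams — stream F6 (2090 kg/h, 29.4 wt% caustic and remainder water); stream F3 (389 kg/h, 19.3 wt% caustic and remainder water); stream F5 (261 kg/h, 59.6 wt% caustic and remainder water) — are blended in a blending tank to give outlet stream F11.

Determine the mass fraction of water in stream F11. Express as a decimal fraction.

0.6916

Total flow out = 2090 + 389 + 261 = 2740 kg/h.
water in = 2090×0.706 + 389×0.807 + 261×0.404 = 1894.9 kg/h.
water mass fraction in F11 = 1894.9/2740 = 0.6916.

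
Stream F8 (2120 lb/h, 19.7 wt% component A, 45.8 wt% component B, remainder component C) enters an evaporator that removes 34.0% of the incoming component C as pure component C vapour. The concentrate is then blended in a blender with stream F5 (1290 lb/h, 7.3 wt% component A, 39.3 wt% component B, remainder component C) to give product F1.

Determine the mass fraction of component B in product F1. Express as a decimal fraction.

0.4675

Vapour removed = 0.340×0.345×2120 = 248.68 lb/h; concentrate = 1871.3 lb/h.
component B reaching the mixer = 970.96 (from concentrate) + 1290×0.393 = 1477.9 lb/h.
Product flow = 1871.3 + 1290 = 3161.3 lb/h; component B fraction = 0.4675.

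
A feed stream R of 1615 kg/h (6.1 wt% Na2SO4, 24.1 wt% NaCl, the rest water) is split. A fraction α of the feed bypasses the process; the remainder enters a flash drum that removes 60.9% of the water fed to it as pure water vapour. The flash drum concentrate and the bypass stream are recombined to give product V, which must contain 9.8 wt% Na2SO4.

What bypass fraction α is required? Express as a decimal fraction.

All 1615×0.061 = 98.515 kg/h of Na2SO4 reaches V, so V = 98.515/0.098 = 1005.3 kg/h and vapour = 609.74 kg/h.
The evaporator receives (1−α)·1615 of feed at 0.698 water and removes 0.609 of that water:
0.609×0.698×(1−α)×1615 = 609.74
(1−α) = 609.74/686.51 = 0.8882;  α = 0.1118.

0.112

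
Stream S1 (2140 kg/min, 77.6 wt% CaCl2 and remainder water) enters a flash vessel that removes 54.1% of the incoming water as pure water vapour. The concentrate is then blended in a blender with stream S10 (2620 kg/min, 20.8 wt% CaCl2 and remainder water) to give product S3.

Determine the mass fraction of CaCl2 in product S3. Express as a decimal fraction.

Vapour removed = 0.541×0.224×2140 = 259.33 kg/min; concentrate = 1880.7 kg/min.
CaCl2 reaching the mixer = 1660.6 (from concentrate) + 2620×0.208 = 2205.6 kg/min.
Product flow = 1880.7 + 2620 = 4500.7 kg/min; CaCl2 fraction = 0.4901.

0.4901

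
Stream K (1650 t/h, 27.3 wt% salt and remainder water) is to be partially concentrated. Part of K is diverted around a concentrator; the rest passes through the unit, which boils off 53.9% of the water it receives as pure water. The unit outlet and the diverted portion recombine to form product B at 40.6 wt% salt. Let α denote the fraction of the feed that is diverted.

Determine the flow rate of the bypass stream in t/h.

270.6 t/h

All 1650×0.273 = 450.45 t/h of salt reaches B, so B = 450.45/0.406 = 1109.5 t/h and vapour = 540.52 t/h.
The evaporator receives (1−α)·1650 of feed at 0.727 water and removes 0.539 of that water:
0.539×0.727×(1−α)×1650 = 540.52
(1−α) = 540.52/646.56 = 0.8360;  α = 0.1640.
Bypass flow = 0.1640×1650 = 270.61 t/h.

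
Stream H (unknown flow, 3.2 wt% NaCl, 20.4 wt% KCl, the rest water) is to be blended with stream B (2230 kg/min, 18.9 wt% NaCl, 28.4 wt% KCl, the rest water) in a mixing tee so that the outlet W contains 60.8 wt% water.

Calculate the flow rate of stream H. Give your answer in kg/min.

Let H be the unknown flow. Total out = 2230 + H.
water balance: 1175.2 + 0.764·H = 0.608·(2230 + H)
(0.764 − 0.608)·H = 0.608×2230 − 1175.2 = 180.63
H = 180.63 / 0.156 = 1157.9 kg/min

1158 kg/min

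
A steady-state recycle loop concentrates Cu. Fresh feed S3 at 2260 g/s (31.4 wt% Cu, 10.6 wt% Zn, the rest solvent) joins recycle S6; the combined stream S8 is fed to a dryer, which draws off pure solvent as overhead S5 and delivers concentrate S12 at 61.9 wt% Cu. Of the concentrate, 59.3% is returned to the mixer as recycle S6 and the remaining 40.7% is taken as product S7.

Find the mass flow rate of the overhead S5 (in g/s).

Overall Cu balance (none leaves overhead): Cu in fresh feed = Cu in product, i.e. 2260×0.314 = (1−0.593)·S12·0.619.
S12 = 709.64/(0.619×0.407) = 2816.8 g/s.
Recycle S6 = 0.593×2816.8 = 1670.4 g/s.
Combined feed S8 = 2260 + 1670.4 = 3930.4 g/s.
Overhead S5 = S8 − S12 = 3930.4 − 2816.8 = 1113.6 g/s.

1114 g/s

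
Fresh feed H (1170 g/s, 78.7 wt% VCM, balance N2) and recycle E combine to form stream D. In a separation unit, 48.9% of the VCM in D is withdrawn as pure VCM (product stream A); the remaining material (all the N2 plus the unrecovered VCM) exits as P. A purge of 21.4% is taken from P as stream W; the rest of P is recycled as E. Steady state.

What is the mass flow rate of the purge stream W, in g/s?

417.5 g/s

N2 enters only via H and leaves only via the purge: 1170×0.213 = 0.214×(N2 in P), and the separation unit passes all N2, so N2 in D = N2 in P = 1164.5 g/s.
VCM in D: m_A = 1170×0.787 + (1−0.214)·(1−0.489)·m_A, so m_A = 920.79/0.5984 = 1538.9 g/s.
P = (1−0.489)×1538.9 + 1164.5 = 1950.9 g/s.
Purge W = 0.214×1950.9 = 417.49 g/s.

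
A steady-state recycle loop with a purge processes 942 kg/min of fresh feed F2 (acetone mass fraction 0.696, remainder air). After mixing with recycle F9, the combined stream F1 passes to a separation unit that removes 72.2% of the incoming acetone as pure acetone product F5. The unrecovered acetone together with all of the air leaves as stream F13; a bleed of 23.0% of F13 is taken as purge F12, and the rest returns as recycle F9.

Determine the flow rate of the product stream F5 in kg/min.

acetone in F1: m_A = 942×0.696 + (1−0.230)·(1−0.722)·m_A, so m_A = 655.63/0.7859 = 834.2 kg/min.
Product F5 = 0.722×834.2 = 602.29 kg/min.

602.3 kg/min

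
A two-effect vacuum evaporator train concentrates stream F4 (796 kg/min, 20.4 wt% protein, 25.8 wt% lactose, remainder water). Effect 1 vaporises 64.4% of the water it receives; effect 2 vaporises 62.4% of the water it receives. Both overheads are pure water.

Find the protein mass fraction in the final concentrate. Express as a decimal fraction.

water in feed = 796×0.538 = 428.25 kg/min.
After stage 1: water left = (1−0.644)×428.25 = 152.46; stream total = 520.21 kg/min.
After stage 2: water left = (1−0.624)×152.46 = 57.324; final concentrate = 425.08 kg/min.
protein fraction = 162.38/425.08 = 0.3820.

0.3820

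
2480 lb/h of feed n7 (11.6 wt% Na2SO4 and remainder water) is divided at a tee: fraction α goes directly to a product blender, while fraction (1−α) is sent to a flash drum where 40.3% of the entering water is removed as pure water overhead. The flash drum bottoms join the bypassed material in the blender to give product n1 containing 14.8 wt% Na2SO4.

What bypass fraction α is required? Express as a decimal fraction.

All 2480×0.116 = 287.68 lb/h of Na2SO4 reaches n1, so n1 = 287.68/0.148 = 1943.8 lb/h and vapour = 536.22 lb/h.
The evaporator receives (1−α)·2480 of feed at 0.884 water and removes 0.403 of that water:
0.403×0.884×(1−α)×2480 = 536.22
(1−α) = 536.22/883.5 = 0.6069;  α = 0.3931.

0.393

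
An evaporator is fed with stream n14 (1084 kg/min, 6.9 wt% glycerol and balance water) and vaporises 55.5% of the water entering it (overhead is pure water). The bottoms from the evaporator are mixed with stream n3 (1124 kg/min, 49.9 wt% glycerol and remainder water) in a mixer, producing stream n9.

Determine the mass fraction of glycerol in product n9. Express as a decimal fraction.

0.3857

Vapour removed = 0.555×0.931×1084 = 560.11 kg/min; concentrate = 523.89 kg/min.
glycerol reaching the mixer = 74.796 (from concentrate) + 1124×0.499 = 635.67 kg/min.
Product flow = 523.89 + 1124 = 1647.9 kg/min; glycerol fraction = 0.3857.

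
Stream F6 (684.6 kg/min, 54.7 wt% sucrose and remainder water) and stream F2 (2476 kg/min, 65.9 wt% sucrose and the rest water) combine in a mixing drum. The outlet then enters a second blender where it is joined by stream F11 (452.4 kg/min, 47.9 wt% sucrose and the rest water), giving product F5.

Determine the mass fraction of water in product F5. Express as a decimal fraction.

Overall, product flow = 3613 kg/min.
water in = 684.6×0.453 + 2476×0.341 + 452.4×0.521 = 1390.1 kg/min.
water fraction in F5 = 0.3848.

0.3848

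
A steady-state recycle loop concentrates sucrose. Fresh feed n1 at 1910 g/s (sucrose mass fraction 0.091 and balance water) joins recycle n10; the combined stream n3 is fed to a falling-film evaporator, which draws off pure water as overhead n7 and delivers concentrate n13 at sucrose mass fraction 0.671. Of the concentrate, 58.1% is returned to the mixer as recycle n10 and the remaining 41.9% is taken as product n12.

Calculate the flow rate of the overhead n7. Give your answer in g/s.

Overall sucrose balance (none leaves overhead): sucrose in fresh feed = sucrose in product, i.e. 1910×0.091 = (1−0.581)·n13·0.671.
n13 = 173.81/(0.671×0.419) = 618.21 g/s.
Recycle n10 = 0.581×618.21 = 359.18 g/s.
Combined feed n3 = 1910 + 359.18 = 2269.2 g/s.
Overhead n7 = n3 − n13 = 2269.2 − 618.21 = 1651 g/s.

1651 g/s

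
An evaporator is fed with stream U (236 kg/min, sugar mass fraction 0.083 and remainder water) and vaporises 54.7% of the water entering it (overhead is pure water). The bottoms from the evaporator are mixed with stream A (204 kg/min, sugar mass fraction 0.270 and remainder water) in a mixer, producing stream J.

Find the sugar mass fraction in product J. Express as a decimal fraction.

Vapour removed = 0.547×0.917×236 = 118.38 kg/min; concentrate = 117.62 kg/min.
sugar reaching the mixer = 19.588 (from concentrate) + 204×0.270 = 74.668 kg/min.
Product flow = 117.62 + 204 = 321.62 kg/min; sugar fraction = 0.232.

0.232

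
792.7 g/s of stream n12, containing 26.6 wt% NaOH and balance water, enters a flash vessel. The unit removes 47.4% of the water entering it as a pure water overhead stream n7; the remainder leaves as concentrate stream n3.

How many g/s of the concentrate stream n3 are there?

water entering = 792.7×0.734 = 581.84 g/s; overhead removed = 0.474×581.84 = 275.79 g/s.
Concentrate = 792.7 − 275.79 = 516.91 g/s.

516.9 g/s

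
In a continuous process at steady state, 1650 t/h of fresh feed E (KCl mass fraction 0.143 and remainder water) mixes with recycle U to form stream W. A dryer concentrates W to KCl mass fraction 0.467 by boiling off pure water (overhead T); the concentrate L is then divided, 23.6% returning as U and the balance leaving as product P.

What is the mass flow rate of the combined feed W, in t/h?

1806 t/h

Overall KCl balance (none leaves overhead): KCl in fresh feed = KCl in product, i.e. 1650×0.143 = (1−0.236)·L·0.467.
L = 235.95/(0.467×0.764) = 661.32 t/h.
Recycle U = 0.236×661.32 = 156.07 t/h.
Combined feed W = 1650 + 156.07 = 1806.1 t/h.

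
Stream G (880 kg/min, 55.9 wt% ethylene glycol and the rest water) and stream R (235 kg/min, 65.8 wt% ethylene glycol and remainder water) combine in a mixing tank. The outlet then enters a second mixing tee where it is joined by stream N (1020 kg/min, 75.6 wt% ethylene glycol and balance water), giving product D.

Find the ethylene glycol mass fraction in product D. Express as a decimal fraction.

0.6640

Overall, product flow = 2135 kg/min.
ethylene glycol in = 880×0.559 + 235×0.658 + 1020×0.756 = 1417.7 kg/min.
ethylene glycol fraction in D = 0.6640.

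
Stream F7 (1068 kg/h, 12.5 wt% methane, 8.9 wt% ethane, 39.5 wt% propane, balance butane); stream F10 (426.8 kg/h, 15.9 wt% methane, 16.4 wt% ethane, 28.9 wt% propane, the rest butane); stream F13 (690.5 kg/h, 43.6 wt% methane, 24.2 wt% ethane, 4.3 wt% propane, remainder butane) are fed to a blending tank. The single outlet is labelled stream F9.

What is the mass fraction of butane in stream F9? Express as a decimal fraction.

Total flow out = 1068 + 426.8 + 690.5 = 2185.3 kg/h.
butane in = 1068×0.391 + 426.8×0.388 + 690.5×0.279 = 775.84 kg/h.
butane mass fraction in F9 = 775.84/2185.3 = 0.3550.

0.3550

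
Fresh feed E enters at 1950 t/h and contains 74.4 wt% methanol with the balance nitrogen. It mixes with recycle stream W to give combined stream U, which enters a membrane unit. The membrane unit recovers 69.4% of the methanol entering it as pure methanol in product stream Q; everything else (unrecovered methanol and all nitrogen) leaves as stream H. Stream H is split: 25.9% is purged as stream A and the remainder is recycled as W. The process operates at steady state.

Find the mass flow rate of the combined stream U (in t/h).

nitrogen enters only via E and leaves only via the purge: 1950×0.256 = 0.259×(nitrogen in H), and the membrane unit passes all nitrogen, so nitrogen in U = nitrogen in H = 1927.4 t/h.
methanol in U: m_A = 1950×0.744 + (1−0.259)·(1−0.694)·m_A, so m_A = 1450.8/0.7733 = 1876.2 t/h.
U = 1876.2 + 1927.4 = 3803.6 t/h.

3804 t/h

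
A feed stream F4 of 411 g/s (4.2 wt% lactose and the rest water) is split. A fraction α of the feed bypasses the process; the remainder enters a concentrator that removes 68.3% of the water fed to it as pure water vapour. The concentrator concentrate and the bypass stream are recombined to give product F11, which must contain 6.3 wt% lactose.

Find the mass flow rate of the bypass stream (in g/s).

201.6 g/s

All 411×0.042 = 17.262 g/s of lactose reaches F11, so F11 = 17.262/0.063 = 274 g/s and vapour = 137 g/s.
The evaporator receives (1−α)·411 of feed at 0.958 water and removes 0.683 of that water:
0.683×0.958×(1−α)×411 = 137
(1−α) = 137/268.92 = 0.5094;  α = 0.4906.
Bypass flow = 0.4906×411 = 201.62 g/s.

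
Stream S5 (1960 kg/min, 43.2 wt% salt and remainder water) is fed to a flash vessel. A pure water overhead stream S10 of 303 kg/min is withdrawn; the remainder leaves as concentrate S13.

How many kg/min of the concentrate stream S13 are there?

1657 kg/min

Concentrate = 1960 − 303 = 1657 kg/min.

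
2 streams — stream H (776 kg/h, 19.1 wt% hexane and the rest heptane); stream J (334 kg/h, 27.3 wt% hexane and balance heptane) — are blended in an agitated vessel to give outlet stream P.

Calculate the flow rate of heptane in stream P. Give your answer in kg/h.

870.6 kg/h

heptane out = heptane in = 776×0.809 + 334×0.727 = 870.6 kg/h.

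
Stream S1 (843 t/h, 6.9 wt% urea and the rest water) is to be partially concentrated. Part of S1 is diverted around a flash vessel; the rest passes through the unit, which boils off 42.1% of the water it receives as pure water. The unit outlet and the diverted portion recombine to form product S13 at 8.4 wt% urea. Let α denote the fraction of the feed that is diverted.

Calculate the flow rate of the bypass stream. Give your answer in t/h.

458.9 t/h

All 843×0.069 = 58.167 t/h of urea reaches S13, so S13 = 58.167/0.084 = 692.46 t/h and vapour = 150.54 t/h.
The evaporator receives (1−α)·843 of feed at 0.931 water and removes 0.421 of that water:
0.421×0.931×(1−α)×843 = 150.54
(1−α) = 150.54/330.41 = 0.4556;  α = 0.5444.
Bypass flow = 0.5444×843 = 458.93 t/h.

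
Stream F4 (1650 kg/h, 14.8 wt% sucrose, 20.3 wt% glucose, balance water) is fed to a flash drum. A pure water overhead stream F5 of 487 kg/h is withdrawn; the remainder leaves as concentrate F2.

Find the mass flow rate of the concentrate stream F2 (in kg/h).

1163 kg/h

Concentrate = 1650 − 487 = 1163 kg/h.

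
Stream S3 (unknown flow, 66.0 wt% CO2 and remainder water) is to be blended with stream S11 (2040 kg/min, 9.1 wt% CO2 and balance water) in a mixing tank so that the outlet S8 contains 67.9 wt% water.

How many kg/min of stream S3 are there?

Let S3 be the unknown flow. Total out = 2040 + S3.
water balance: 1854.4 + 0.340·S3 = 0.679·(2040 + S3)
(0.340 − 0.679)·S3 = 0.679×2040 − 1854.4 = -469.2
S3 = -469.2 / -0.339 = 1384.1 kg/min

1384 kg/min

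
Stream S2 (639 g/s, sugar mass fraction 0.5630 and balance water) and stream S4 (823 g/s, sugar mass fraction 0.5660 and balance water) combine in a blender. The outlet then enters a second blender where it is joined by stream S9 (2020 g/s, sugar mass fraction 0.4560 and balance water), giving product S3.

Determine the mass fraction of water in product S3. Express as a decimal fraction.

Overall, product flow = 3482 g/s.
water in = 639×0.437 + 823×0.434 + 2020×0.544 = 1735.3 g/s.
water fraction in S3 = 0.4984.

0.4984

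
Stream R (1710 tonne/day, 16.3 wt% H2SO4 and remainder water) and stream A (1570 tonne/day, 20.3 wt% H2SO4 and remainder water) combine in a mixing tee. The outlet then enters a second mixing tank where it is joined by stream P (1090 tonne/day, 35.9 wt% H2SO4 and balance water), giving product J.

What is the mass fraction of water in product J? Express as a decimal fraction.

0.774

Overall, product flow = 4370 tonne/day.
water in = 1710×0.837 + 1570×0.797 + 1090×0.641 = 3381.2 tonne/day.
water fraction in J = 0.774.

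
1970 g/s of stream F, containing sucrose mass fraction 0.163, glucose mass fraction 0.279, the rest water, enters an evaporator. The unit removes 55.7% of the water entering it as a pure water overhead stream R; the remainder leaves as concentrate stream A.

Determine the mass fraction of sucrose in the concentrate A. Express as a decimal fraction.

sucrose is not removed: 1970×0.163 = 321.11 g/s of sucrose enters A.
water entering = 1970×0.558 = 1099.3 g/s; overhead removed = 0.557×1099.3 = 612.29 g/s.
Concentrate = 1970 − 612.29 = 1357.7 g/s.
Mass fraction = 321.11/1357.7 = 0.237.

0.237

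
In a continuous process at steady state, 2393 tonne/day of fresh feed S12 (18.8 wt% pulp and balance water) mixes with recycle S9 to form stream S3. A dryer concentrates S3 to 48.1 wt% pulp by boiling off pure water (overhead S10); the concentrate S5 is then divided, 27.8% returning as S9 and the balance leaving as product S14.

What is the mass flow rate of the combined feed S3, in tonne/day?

Overall pulp balance (none leaves overhead): pulp in fresh feed = pulp in product, i.e. 2393×0.188 = (1−0.278)·S5·0.481.
S5 = 449.88/(0.481×0.722) = 1295.4 tonne/day.
Recycle S9 = 0.278×1295.4 = 360.13 tonne/day.
Combined feed S3 = 2393 + 360.13 = 2753.1 tonne/day.

2753 tonne/day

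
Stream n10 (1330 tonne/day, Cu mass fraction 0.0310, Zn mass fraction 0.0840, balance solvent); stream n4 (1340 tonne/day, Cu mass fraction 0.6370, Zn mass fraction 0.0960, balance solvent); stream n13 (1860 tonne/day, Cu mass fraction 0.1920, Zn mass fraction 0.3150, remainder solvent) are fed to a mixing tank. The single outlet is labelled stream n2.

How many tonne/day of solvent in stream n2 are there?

2452 tonne/day

solvent out = solvent in = 1330×0.885 + 1340×0.267 + 1860×0.493 = 2451.8 tonne/day.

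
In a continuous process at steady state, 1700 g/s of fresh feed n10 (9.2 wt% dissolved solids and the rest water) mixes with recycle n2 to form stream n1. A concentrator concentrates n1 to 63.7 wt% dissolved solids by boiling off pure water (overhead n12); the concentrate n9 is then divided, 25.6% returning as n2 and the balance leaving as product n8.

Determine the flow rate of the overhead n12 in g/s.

Overall dissolved solids balance (none leaves overhead): dissolved solids in fresh feed = dissolved solids in product, i.e. 1700×0.092 = (1−0.256)·n9·0.637.
n9 = 156.4/(0.637×0.744) = 330.01 g/s.
Recycle n2 = 0.256×330.01 = 84.482 g/s.
Combined feed n1 = 1700 + 84.482 = 1784.5 g/s.
Overhead n12 = n1 − n9 = 1784.5 − 330.01 = 1454.5 g/s.

1454 g/s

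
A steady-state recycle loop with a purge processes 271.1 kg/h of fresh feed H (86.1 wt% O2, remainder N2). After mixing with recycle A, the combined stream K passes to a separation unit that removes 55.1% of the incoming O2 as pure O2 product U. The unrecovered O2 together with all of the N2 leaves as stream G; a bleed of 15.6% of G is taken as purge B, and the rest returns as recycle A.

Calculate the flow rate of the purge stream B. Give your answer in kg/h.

64.01 kg/h

N2 enters only via H and leaves only via the purge: 271.1×0.139 = 0.156×(N2 in G), and the separation unit passes all N2, so N2 in K = N2 in G = 241.56 kg/h.
O2 in K: m_A = 271.1×0.861 + (1−0.156)·(1−0.551)·m_A, so m_A = 233.42/0.6210 = 375.85 kg/h.
G = (1−0.551)×375.85 + 241.56 = 410.31 kg/h.
Purge B = 0.156×410.31 = 64.009 kg/h.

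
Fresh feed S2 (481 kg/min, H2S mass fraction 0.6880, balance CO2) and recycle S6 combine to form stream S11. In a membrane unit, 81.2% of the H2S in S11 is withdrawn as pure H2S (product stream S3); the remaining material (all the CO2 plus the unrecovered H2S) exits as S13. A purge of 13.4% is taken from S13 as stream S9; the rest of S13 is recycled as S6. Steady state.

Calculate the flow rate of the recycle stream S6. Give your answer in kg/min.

CO2 enters only via S2 and leaves only via the purge: 481×0.312 = 0.134×(CO2 in S13), and the membrane unit passes all CO2, so CO2 in S11 = CO2 in S13 = 1119.9 kg/min.
H2S in S11: m_A = 481×0.688 + (1−0.134)·(1−0.812)·m_A, so m_A = 330.93/0.8372 = 395.28 kg/min.
S13 = (1−0.812)×395.28 + 1119.9 = 1194.3 kg/min.
Recycle S6 = (1−0.134)×1194.3 = 1034.2 kg/min.

1034 kg/min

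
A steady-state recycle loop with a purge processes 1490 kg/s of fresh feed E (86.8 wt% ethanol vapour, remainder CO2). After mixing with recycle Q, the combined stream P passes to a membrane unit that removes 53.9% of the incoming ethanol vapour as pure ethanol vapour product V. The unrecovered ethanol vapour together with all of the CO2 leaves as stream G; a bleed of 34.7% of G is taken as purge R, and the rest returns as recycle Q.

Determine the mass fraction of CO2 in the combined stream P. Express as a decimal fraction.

0.234

CO2 enters only via E and leaves only via the purge: 1490×0.132 = 0.347×(CO2 in G), and the membrane unit passes all CO2, so CO2 in P = CO2 in G = 566.8 kg/s.
ethanol vapour in P: m_A = 1490×0.868 + (1−0.347)·(1−0.539)·m_A, so m_A = 1293.3/0.6990 = 1850.3 kg/s.
P = 1850.3 + 566.8 = 2417.1 kg/s.
CO2 fraction in P = 566.8/2417.1 = 0.234.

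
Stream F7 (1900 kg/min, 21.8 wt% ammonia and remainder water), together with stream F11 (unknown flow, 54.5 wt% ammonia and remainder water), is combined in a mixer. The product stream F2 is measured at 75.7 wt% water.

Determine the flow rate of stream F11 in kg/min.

157.3 kg/min

Let F11 be the unknown flow. Total out = 1900 + F11.
water balance: 1485.8 + 0.455·F11 = 0.757·(1900 + F11)
(0.455 − 0.757)·F11 = 0.757×1900 − 1485.8 = -47.5
F11 = -47.5 / -0.302 = 157.28 kg/min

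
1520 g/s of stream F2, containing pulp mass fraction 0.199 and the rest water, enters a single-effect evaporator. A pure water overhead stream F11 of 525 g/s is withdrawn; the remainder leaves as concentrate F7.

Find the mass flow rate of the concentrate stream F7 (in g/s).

Concentrate = 1520 − 525 = 995 g/s.

995 g/s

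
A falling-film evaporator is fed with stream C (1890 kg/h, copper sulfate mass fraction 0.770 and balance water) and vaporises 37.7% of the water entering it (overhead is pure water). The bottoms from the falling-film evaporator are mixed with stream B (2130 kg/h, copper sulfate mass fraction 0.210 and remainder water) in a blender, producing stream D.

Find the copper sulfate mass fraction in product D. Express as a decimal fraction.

Vapour removed = 0.377×0.230×1890 = 163.88 kg/h; concentrate = 1726.1 kg/h.
copper sulfate reaching the mixer = 1455.3 (from concentrate) + 2130×0.210 = 1902.6 kg/h.
Product flow = 1726.1 + 2130 = 3856.1 kg/h; copper sulfate fraction = 0.493.

0.493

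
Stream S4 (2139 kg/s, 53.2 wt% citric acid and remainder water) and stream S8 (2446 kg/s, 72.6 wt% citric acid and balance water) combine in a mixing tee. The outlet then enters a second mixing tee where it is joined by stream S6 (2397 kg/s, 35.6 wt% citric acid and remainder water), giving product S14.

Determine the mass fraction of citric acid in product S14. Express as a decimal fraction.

0.5395

Overall, product flow = 6982 kg/s.
citric acid in = 2139×0.532 + 2446×0.726 + 2397×0.356 = 3767.1 kg/s.
citric acid fraction in S14 = 0.5395.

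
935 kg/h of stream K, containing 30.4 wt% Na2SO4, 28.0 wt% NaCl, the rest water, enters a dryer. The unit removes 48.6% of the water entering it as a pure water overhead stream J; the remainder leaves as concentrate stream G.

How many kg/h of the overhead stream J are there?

water entering = 935×0.416 = 388.96 kg/h; overhead removed = 0.486×388.96 = 189.03 kg/h.

189 kg/h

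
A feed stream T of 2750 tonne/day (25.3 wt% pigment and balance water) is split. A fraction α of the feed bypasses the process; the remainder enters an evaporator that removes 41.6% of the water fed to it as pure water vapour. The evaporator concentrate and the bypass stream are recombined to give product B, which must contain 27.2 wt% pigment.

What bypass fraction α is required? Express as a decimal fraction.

0.775

All 2750×0.253 = 695.75 tonne/day of pigment reaches B, so B = 695.75/0.272 = 2557.9 tonne/day and vapour = 192.1 tonne/day.
The evaporator receives (1−α)·2750 of feed at 0.747 water and removes 0.416 of that water:
0.416×0.747×(1−α)×2750 = 192.1
(1−α) = 192.1/854.57 = 0.2248;  α = 0.7752.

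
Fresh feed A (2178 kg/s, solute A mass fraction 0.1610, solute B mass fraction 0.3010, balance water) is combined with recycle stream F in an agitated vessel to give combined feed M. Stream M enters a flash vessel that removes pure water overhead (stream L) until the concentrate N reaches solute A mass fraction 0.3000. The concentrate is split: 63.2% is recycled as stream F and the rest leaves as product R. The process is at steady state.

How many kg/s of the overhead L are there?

Overall solute A balance (none leaves overhead): solute A in fresh feed = solute A in product, i.e. 2178×0.161 = (1−0.632)·N·0.300.
N = 350.66/(0.300×0.368) = 3176.2 kg/s.
Recycle F = 0.632×3176.2 = 2007.4 kg/s.
Combined feed M = 2178 + 2007.4 = 4185.4 kg/s.
Overhead L = M − N = 4185.4 − 3176.2 = 1009.1 kg/s.

1009 kg/s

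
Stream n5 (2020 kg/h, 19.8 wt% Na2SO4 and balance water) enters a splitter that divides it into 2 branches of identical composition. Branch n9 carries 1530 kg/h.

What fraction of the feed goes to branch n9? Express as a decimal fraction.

0.757

Fraction to n9 = 1530/2020 = 0.7574.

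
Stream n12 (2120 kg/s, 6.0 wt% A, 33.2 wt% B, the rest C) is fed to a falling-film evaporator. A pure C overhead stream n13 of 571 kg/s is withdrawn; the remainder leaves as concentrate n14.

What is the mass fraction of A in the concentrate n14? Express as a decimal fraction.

0.0821

A is not removed: 2120×0.060 = 127.2 kg/s of A enters n14.
Concentrate = 2120 − 571 = 1549 kg/s.
Mass fraction = 127.2/1549 = 0.0821.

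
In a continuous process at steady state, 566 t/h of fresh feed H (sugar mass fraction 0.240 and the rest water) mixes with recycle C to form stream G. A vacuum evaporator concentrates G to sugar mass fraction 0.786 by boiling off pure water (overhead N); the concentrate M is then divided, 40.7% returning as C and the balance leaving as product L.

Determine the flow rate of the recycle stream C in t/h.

Overall sugar balance (none leaves overhead): sugar in fresh feed = sugar in product, i.e. 566×0.240 = (1−0.407)·M·0.786.
M = 135.84/(0.786×0.593) = 291.44 t/h.
Recycle C = 0.407×291.44 = 118.62 t/h.

118.6 t/h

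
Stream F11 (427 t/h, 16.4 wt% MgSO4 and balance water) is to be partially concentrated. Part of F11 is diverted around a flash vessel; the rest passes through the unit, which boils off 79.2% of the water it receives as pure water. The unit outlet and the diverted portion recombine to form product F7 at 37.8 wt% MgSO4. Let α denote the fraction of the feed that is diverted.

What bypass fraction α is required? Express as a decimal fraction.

0.145

All 427×0.164 = 70.028 t/h of MgSO4 reaches F7, so F7 = 70.028/0.378 = 185.26 t/h and vapour = 241.74 t/h.
The evaporator receives (1−α)·427 of feed at 0.836 water and removes 0.792 of that water:
0.792×0.836×(1−α)×427 = 241.74
(1−α) = 241.74/282.72 = 0.8550;  α = 0.1450.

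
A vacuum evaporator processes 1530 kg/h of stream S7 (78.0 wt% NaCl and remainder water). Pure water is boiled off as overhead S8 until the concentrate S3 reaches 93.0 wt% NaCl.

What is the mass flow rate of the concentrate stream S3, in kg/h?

1283 kg/h

NaCl is conserved: 1530×0.780 = 1193.4 kg/h all reports to the concentrate.
Concentrate = 1193.4/(target fraction) = 1283.2 kg/h.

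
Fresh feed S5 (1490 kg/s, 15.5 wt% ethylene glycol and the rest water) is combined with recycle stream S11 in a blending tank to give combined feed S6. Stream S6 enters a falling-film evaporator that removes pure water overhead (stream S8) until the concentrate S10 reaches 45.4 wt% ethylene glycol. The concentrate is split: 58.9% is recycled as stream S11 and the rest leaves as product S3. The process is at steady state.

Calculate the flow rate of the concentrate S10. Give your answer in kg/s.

1238 kg/s

Overall ethylene glycol balance (none leaves overhead): ethylene glycol in fresh feed = ethylene glycol in product, i.e. 1490×0.155 = (1−0.589)·S10·0.454.
S10 = 230.95/(0.454×0.411) = 1237.7 kg/s.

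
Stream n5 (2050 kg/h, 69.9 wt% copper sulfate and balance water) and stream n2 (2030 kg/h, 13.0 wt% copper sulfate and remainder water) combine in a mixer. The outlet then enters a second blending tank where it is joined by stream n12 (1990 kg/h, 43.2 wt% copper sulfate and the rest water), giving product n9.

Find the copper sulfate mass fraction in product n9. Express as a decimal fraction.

0.421

Overall, product flow = 6070 kg/h.
copper sulfate in = 2050×0.699 + 2030×0.130 + 1990×0.432 = 2556.5 kg/h.
copper sulfate fraction in n9 = 0.421.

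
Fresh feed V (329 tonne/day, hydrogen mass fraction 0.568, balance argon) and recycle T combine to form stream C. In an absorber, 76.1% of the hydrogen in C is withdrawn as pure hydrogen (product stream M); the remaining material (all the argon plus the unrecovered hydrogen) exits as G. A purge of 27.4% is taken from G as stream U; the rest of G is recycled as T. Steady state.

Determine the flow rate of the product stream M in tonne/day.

172.1 tonne/day

hydrogen in C: m_A = 329×0.568 + (1−0.274)·(1−0.761)·m_A, so m_A = 186.87/0.8265 = 226.1 tonne/day.
Product M = 0.761×226.1 = 172.07 tonne/day.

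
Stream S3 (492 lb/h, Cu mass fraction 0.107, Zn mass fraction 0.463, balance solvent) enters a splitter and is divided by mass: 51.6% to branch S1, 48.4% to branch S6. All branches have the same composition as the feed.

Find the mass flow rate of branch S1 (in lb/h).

Branch S1 flow = 0.516×492 = 253.87 lb/h.

253.9 lb/h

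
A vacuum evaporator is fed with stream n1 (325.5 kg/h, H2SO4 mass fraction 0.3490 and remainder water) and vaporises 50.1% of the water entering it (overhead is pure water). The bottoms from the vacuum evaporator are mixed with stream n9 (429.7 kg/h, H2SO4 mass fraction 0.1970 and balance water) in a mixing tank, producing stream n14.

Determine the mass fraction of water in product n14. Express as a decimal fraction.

Vapour removed = 0.501×0.651×325.5 = 106.16 kg/h; concentrate = 219.34 kg/h.
water reaching the mixer = 105.74 (from concentrate) + 429.7×0.803 = 450.79 kg/h.
Product flow = 219.34 + 429.7 = 649.04 kg/h; water fraction = 0.6945.

0.6945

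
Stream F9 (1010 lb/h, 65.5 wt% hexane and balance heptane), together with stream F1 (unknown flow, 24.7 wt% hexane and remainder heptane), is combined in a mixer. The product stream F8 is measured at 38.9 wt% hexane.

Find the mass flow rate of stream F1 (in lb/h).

1892 lb/h

Let F1 be the unknown flow. Total out = 1010 + F1.
hexane balance: 661.55 + 0.247·F1 = 0.389·(1010 + F1)
(0.247 − 0.389)·F1 = 0.389×1010 − 661.55 = -268.66
F1 = -268.66 / -0.142 = 1892 lb/h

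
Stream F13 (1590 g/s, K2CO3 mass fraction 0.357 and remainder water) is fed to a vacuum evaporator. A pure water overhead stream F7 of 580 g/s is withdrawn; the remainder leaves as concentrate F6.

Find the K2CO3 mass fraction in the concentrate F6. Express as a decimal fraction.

K2CO3 is not removed: 1590×0.357 = 567.63 g/s of K2CO3 enters F6.
Concentrate = 1590 − 580 = 1010 g/s.
Mass fraction = 567.63/1010 = 0.562.

0.562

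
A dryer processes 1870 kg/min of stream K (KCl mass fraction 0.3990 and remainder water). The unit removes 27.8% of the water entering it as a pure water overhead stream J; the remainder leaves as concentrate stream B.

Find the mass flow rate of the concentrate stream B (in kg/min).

water entering = 1870×0.601 = 1123.9 kg/min; overhead removed = 0.278×1123.9 = 312.44 kg/min.
Concentrate = 1870 − 312.44 = 1557.6 kg/min.

1558 kg/min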